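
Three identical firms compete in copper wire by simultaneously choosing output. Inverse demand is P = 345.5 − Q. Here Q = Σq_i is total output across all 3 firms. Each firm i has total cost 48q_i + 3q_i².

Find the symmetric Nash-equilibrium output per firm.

A representative firm's profit is π_i = q_i(345.5 − Q) − 48q_i − 3q_i², with Q = q_i + Σ_{j≠i} q_j.
First-order condition: 297.5 − 8q_i − Σ_{j≠i} q_j = 0.
In a symmetric equilibrium every firm chooses the same q, so Σ_{j≠i} q_j = 2q. The condition becomes 297.5 − 10q = 0, giving q = 297.5/10 = 29.75.

29.75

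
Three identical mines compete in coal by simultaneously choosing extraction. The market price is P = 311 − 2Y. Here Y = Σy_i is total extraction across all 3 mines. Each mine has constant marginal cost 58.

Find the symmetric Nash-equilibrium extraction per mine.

A representative mine's profit is π_i = y_i(311 − 2Y) − 58y_i, with Y = y_i + Σ_{j≠i} y_j.
First-order condition: 253 − 4y_i − 2Σ_{j≠i} y_j = 0.
With identical mines, set every y_j = y: then 253 − 4y − 4y = 0, i.e. y = 253/8 = 31.625.

31.625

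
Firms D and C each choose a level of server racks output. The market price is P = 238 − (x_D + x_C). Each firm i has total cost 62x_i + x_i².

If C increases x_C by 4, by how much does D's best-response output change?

Firm D's profit: π = x_D(238 − (x_D + x_C)) − 62x_D − x_D².
∂π/∂x_D = 176 − 4x_D − x_C = 0, so x_D = 44 − 0.25x_C.
The reaction-function slope is −0.25, so a 4-unit rise in x_C moves x_D by −0.25 × 4 = −1. D's best response falls — the actions are strategic substitutes.

-1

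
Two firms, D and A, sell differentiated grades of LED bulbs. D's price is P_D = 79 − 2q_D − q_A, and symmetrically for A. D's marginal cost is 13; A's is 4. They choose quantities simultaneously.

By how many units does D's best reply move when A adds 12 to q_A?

-3

Firm D's profit: π = q_D(79 − 2q_D − q_A) − 13q_D.
∂π/∂q_D = 66 − 4q_D − q_A = 0 ⇒ q_D = 16.5 − 0.25q_A.
The reaction-function slope is −0.25, so a 12-unit rise in q_A moves q_D by −0.25 × 12 = −3. D's best response falls — the actions are strategic substitutes.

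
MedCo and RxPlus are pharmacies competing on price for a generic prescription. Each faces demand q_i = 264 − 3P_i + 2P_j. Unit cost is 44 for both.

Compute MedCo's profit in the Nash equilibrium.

MedCo's profit: π = (P_{MedCo} − 44)(264 − 3P_{MedCo} + 2P_{RxPlus}).
∂π/∂P_{MedCo} = 396 − 6P_{MedCo} + 2P_{RxPlus} = 0 ⇒ P_{MedCo} = 66 + (1/3)P_{RxPlus}.
By symmetry P_{RxPlus} = P_{MedCo}; substituting into the reaction function, (2/3)P_{MedCo} = 66 and P_{MedCo} = 99.
q_{MedCo} = 264 − 3·99 + 2·99 = 165.
Profit = (99 − 44)·165 = 9075.

9075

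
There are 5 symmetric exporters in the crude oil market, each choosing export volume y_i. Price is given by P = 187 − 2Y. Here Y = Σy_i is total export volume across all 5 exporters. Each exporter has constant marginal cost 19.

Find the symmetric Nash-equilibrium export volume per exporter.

14

A representative exporter's profit is π_i = y_i(187 − 2Y) − 19y_i, with Y = y_i + Σ_{j≠i} y_j.
First-order condition: 168 − 4y_i − 2Σ_{j≠i} y_j = 0.
With identical exporters, set every y_j = y: then 168 − 4y − 8y = 0, i.e. y = 168/12 = 14.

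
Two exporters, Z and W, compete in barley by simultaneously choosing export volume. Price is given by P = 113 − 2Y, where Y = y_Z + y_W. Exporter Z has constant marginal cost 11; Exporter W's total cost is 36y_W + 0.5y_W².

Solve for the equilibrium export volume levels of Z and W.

Exporter Z's profit: π = y_Z(113 − 2(y_Z + y_W)) − 11y_Z.
∂π/∂y_Z = 102 − 4y_Z − 2y_W = 0, so y_Z = 25.5 − 0.5y_W.
For W: ∂π/∂y_W = 77 − 5y_W − 2y_Z = 0 ⇒ y_W = 15.4 − 0.4y_Z.
Solving the two reaction functions simultaneously: (1 − (−0.5)(−0.4))y_Z = 25.5 − 0.5·15.4, so 0.8y_Z = 17.8 and y_Z = 22.25.
Then y_W = 15.4 − 0.4·22.25 = 6.5.

22.25, 6.5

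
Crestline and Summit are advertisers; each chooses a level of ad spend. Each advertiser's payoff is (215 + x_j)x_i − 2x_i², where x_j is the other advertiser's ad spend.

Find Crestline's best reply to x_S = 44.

Crestline's payoff is (215 + x_S)x_C − 2x_C².
∂π/∂x_C = 215 + x_S − 4x_C = 0, so x_C = 53.75 + 0.25x_S.
At x_S = 44: x_C = 53.75 + 0.25·44 = 64.75.

64.75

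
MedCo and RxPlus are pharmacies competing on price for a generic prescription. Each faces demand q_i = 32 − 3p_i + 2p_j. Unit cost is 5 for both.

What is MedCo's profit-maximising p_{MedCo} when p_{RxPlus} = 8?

MedCo's profit: π = (p_{MedCo} − 5)(32 − 3p_{MedCo} + 2p_{RxPlus}).
∂π/∂p_{MedCo} = 47 − 6p_{MedCo} + 2p_{RxPlus} = 0 ⇒ p_{MedCo} = 47/6 + (1/3)p_{RxPlus}.
At p_{RxPlus} = 8: p_{MedCo} = 47/6 + (1/3)·8 = 10.5.

10.5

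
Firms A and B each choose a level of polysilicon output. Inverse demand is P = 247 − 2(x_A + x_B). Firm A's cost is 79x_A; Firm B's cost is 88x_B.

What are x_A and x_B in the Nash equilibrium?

Firm A's profit: π = x_A(247 − 2(x_A + x_B)) − 79x_A.
∂π/∂x_A = 168 − 4x_A − 2x_B = 0, so x_A = 42 − 0.5x_B.
By the same steps for B: x_B = 39.75 − 0.5x_A.
Plugging x_B into A's best response: x_A = 42 − 0.5(39.75 − 0.5x_A) ⇒ 0.75x_A = 22.125, so x_A = 29.5.
Then x_B = 39.75 − 0.5·29.5 = 25.

29.5, 25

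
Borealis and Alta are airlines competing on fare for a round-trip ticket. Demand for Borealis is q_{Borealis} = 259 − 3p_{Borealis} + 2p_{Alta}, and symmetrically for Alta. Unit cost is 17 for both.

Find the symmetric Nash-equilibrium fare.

Borealis's profit: π = (p_{Borealis} − 17)(259 − 3p_{Borealis} + 2p_{Alta}).
∂π/∂p_{Borealis} = 310 − 6p_{Borealis} + 2p_{Alta} = 0 ⇒ p_{Borealis} = 155/3 + (1/3)p_{Alta}.
Setting p_{Borealis} = p_{Alta} in the reaction function: p_{Borealis} = 155/3 + (1/3)p_{Borealis}, so p_{Borealis} = (155/3) / (2/3) = 77.5.

77.5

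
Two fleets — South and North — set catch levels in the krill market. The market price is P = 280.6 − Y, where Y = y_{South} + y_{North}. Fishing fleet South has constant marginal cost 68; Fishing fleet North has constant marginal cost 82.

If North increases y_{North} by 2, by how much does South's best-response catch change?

-1

Fishing fleet South's profit: π = y_{South}(280.6 − (y_{South} + y_{North})) − 68y_{South}.
∂π/∂y_{South} = 212.6 − 2y_{South} − y_{North} = 0, so y_{South} = 106.3 − 0.5y_{North}.
The reaction-function slope is −0.5, so a 2-unit rise in y_{North} moves y_{South} by −0.5 × 2 = −1. South's best response falls — the actions are strategic substitutes.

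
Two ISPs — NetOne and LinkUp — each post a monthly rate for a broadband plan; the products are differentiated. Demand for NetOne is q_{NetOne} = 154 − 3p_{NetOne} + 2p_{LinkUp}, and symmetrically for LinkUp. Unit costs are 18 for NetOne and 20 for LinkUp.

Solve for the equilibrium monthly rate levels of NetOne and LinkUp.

NetOne's profit: π = (p_{NetOne} − 18)(154 − 3p_{NetOne} + 2p_{LinkUp}).
∂π/∂p_{NetOne} = 208 − 6p_{NetOne} + 2p_{LinkUp} = 0 ⇒ p_{NetOne} = 104/3 + (1/3)p_{LinkUp}.
Similarly p_{LinkUp} = 107/3 + (1/3)p_{NetOne}.
Solving the two reaction functions simultaneously: (1 − (1/3)(1/3))p_{NetOne} = 104/3 + (1/3)·(107/3), so (8/9)p_{NetOne} = 419/9 and p_{NetOne} = 52.375.
Then p_{LinkUp} = 107/3 + (1/3)·52.375 = 53.125.

52.375, 53.125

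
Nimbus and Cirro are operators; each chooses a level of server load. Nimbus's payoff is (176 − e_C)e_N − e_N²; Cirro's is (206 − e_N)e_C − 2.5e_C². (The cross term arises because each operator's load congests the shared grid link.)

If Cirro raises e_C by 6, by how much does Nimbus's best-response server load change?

-3

Expanding Nimbus's payoff: 176e_N − e_Ce_N − e_N².
∂π/∂e_N = 176 − e_C − 2e_N = 0, so e_N = 88 − 0.5e_C.
The reaction-function slope is −0.5, so a 6-unit rise in e_C moves e_N by −0.5 × 6 = −3. Nimbus's best response falls — the actions are strategic substitutes.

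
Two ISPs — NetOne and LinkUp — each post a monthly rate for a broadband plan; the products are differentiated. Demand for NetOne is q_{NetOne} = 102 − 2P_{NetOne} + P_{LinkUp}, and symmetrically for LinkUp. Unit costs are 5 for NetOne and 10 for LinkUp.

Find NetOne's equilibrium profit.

NetOne's profit: π = (P_{NetOne} − 5)(102 − 2P_{NetOne} + P_{LinkUp}).
∂π/∂P_{NetOne} = 112 − 4P_{NetOne} + P_{LinkUp} = 0 ⇒ P_{NetOne} = 28 + 0.25P_{LinkUp}.
Similarly P_{LinkUp} = 30.5 + 0.25P_{NetOne}.
Solving the two reaction functions simultaneously: (1 − (0.25)(0.25))P_{NetOne} = 28 + 0.25·30.5, so 0.9375P_{NetOne} = 35.625 and P_{NetOne} = 38.
Then P_{LinkUp} = 30.5 + 0.25·38 = 40.
q_{NetOne} = 102 − 2·38 + 40 = 66.
Profit = (38 − 5)·66 = 2178.

2178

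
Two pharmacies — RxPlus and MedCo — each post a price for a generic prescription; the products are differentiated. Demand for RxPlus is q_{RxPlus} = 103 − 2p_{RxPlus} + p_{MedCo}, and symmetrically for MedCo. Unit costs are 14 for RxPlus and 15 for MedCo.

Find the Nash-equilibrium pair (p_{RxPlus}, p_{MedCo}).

RxPlus's profit: π = (p_{RxPlus} − 14)(103 − 2p_{RxPlus} + p_{MedCo}).
∂π/∂p_{RxPlus} = 131 − 4p_{RxPlus} + p_{MedCo} = 0 ⇒ p_{RxPlus} = 32.75 + 0.25p_{MedCo}.
Similarly p_{MedCo} = 33.25 + 0.25p_{RxPlus}.
Solving the two reaction functions simultaneously: (1 − (0.25)(0.25))p_{RxPlus} = 32.75 + 0.25·33.25, so 0.9375p_{RxPlus} = 41.0625 and p_{RxPlus} = 43.8.
Then p_{MedCo} = 33.25 + 0.25·43.8 = 44.2.

43.8, 44.2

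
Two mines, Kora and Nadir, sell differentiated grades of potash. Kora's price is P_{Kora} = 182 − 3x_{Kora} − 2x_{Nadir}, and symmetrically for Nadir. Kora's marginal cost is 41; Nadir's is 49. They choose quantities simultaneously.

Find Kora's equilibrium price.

95.375

Mine Kora's profit: π = x_{Kora}(182 − 3x_{Kora} − 2x_{Nadir}) − 41x_{Kora}.
∂π/∂x_{Kora} = 141 − 6x_{Kora} − 2x_{Nadir} = 0 ⇒ x_{Kora} = 23.5 − (1/3)x_{Nadir}.
Similarly x_{Nadir} = 133/6 − (1/3)x_{Kora}.
Plugging x_{Nadir} into Kora's best response: x_{Kora} = 23.5 − (1/3)(133/6 − (1/3)x_{Kora}) ⇒ (8/9)x_{Kora} = 145/9, so x_{Kora} = 18.125.
Then x_{Nadir} = 133/6 − (1/3)·18.125 = 16.125.
P_{Kora} = 182 − 3·18.125 − 2·16.125 = 95.375.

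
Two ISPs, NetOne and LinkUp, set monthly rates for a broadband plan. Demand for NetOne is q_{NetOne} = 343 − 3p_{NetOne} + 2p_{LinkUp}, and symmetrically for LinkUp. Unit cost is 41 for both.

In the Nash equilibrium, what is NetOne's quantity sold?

NetOne's profit: π = (p_{NetOne} − 41)(343 − 3p_{NetOne} + 2p_{LinkUp}).
∂π/∂p_{NetOne} = 466 − 6p_{NetOne} + 2p_{LinkUp} = 0 ⇒ p_{NetOne} = 233/3 + (1/3)p_{LinkUp}.
Setting p_{NetOne} = p_{LinkUp} in the reaction function: p_{NetOne} = 233/3 + (1/3)p_{NetOne}, so p_{NetOne} = (233/3) / (2/3) = 116.5.
q_{NetOne} = 343 − 3·116.5 + 2·116.5 = 226.5.

226.5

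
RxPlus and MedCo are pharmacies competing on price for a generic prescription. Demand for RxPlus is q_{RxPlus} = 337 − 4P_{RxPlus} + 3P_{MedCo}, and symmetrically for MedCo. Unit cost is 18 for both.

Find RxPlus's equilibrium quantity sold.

255.2

RxPlus's profit: π = (P_{RxPlus} − 18)(337 − 4P_{RxPlus} + 3P_{MedCo}).
∂π/∂P_{RxPlus} = 409 − 8P_{RxPlus} + 3P_{MedCo} = 0 ⇒ P_{RxPlus} = 51.125 + 0.375P_{MedCo}.
Setting P_{RxPlus} = P_{MedCo} in the reaction function: P_{RxPlus} = 51.125 + 0.375P_{RxPlus}, so P_{RxPlus} = 51.125 / 0.625 = 81.8.
q_{RxPlus} = 337 − 4·81.8 + 3·81.8 = 255.2.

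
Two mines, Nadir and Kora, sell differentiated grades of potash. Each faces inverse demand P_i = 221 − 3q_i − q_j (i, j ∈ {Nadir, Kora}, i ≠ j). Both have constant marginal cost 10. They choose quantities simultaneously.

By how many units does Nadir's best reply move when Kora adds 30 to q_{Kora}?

-5

Mine Nadir's profit: π = q_{Nadir}(221 − 3q_{Nadir} − q_{Kora}) − 10q_{Nadir}.
∂π/∂q_{Nadir} = 211 − 6q_{Nadir} − q_{Kora} = 0 ⇒ q_{Nadir} = 211/6 − (1/6)q_{Kora}.
The reaction-function slope is −1/6, so a 30-unit rise in q_{Kora} moves q_{Nadir} by −1/6 × 30 = −5. Nadir's best response falls — the actions are strategic substitutes.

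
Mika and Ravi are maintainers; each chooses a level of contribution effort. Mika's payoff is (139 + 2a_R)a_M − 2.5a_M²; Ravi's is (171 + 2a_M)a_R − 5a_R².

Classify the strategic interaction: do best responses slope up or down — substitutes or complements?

strategic complements

Expanding Mika's payoff: 139a_M + 2a_Ra_M − 2.5a_M².
∂π/∂a_M = 139 + 2a_R − 5a_M = 0, so a_M = 27.8 + 0.4a_R.
The best-response slope da_M/da_R = 0.4 > 0: the reaction function is upward-sloping, so the choices are strategic complements.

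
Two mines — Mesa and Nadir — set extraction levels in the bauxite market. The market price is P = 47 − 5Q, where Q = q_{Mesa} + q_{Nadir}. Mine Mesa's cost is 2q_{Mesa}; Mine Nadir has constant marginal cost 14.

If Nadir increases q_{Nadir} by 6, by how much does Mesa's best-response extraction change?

-3

Mine Mesa's profit: π = q_{Mesa}(47 − 5(q_{Mesa} + q_{Nadir})) − 2q_{Mesa}.
∂π/∂q_{Mesa} = 45 − 10q_{Mesa} − 5q_{Nadir} = 0, so q_{Mesa} = 4.5 − 0.5q_{Nadir}.
The reaction-function slope is −0.5, so a 6-unit rise in q_{Nadir} moves q_{Mesa} by −0.5 × 6 = −3. Mesa's best response falls — the actions are strategic substitutes.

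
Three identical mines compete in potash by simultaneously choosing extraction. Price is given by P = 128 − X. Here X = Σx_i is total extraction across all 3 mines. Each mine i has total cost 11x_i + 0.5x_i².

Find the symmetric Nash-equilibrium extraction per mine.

23.4

A representative mine's profit is π_i = x_i(128 − X) − 11x_i − 0.5x_i², with X = x_i + Σ_{j≠i} x_j.
First-order condition: 117 − 3x_i − Σ_{j≠i} x_j = 0.
Imposing symmetry (x_j = x for all j) turns Σ_{j≠i} x_j into 2x, so 117 = 5x and x = 23.4.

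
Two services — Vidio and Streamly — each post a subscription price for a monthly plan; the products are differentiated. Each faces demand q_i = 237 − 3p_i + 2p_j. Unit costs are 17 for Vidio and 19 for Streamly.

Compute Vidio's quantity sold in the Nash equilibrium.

Vidio's profit: π = (p_{Vidio} − 17)(237 − 3p_{Vidio} + 2p_{Streamly}).
∂π/∂p_{Vidio} = 288 − 6p_{Vidio} + 2p_{Streamly} = 0 ⇒ p_{Vidio} = 48 + (1/3)p_{Streamly}.
Similarly p_{Streamly} = 49 + (1/3)p_{Vidio}.
Substituting the second reaction function into the first: p_{Vidio} = 48 + (1/3)(49 + (1/3)p_{Vidio}), which gives (8/9)p_{Vidio} = 193/3 ⇒ p_{Vidio} = 72.375.
Then p_{Streamly} = 49 + (1/3)·72.375 = 73.125.
q_{Vidio} = 237 − 3·72.375 + 2·73.125 = 166.125.

166.125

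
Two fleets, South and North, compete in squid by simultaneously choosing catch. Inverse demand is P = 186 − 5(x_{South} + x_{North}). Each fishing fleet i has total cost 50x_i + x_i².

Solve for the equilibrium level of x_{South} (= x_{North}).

8

Fishing fleet South's profit: π = x_{South}(186 − 5(x_{South} + x_{North})) − 50x_{South} − x_{South}².
∂π/∂x_{South} = 136 − 12x_{South} − 5x_{North} = 0, so x_{South} = 34/3 − (5/12)x_{North}.
By symmetry x_{North} = x_{South}; substituting into the reaction function, (17/12)x_{South} = 34/3 and x_{South} = 8.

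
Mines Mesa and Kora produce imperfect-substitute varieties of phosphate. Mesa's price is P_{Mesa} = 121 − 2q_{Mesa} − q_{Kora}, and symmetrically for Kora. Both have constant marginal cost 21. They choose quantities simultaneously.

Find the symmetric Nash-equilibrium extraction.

20

Mine Mesa's profit: π = q_{Mesa}(121 − 2q_{Mesa} − q_{Kora}) − 21q_{Mesa}.
∂π/∂q_{Mesa} = 100 − 4q_{Mesa} − q_{Kora} = 0 ⇒ q_{Mesa} = 25 − 0.25q_{Kora}.
By symmetry q_{Kora} = q_{Mesa}; substituting into the reaction function, 1.25q_{Mesa} = 25 and q_{Mesa} = 20.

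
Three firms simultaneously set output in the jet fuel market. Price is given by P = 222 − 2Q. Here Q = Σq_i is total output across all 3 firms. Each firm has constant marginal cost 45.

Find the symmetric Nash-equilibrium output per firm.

22.125

A representative firm's profit is π_i = q_i(222 − 2Q) − 45q_i, with Q = q_i + Σ_{j≠i} q_j.
First-order condition: 177 − 4q_i − 2Σ_{j≠i} q_j = 0.
In a symmetric equilibrium every firm chooses the same q, so Σ_{j≠i} q_j = 2q. The condition becomes 177 − 8q = 0, giving q = 177/8 = 22.125.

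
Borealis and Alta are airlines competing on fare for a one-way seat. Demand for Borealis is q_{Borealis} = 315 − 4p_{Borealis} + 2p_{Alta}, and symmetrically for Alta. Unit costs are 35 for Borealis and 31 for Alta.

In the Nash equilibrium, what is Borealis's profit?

Borealis's profit: π = (p_{Borealis} − 35)(315 − 4p_{Borealis} + 2p_{Alta}).
∂π/∂p_{Borealis} = 455 − 8p_{Borealis} + 2p_{Alta} = 0 ⇒ p_{Borealis} = 56.875 + 0.25p_{Alta}.
Similarly p_{Alta} = 54.875 + 0.25p_{Borealis}.
Plugging p_{Alta} into Borealis's best response: p_{Borealis} = 56.875 + 0.25(54.875 + 0.25p_{Borealis}) ⇒ 0.9375p_{Borealis} = 2259/32, so p_{Borealis} = 75.3.
Then p_{Alta} = 54.875 + 0.25·75.3 = 73.7.
q_{Borealis} = 315 − 4·75.3 + 2·73.7 = 161.2.
Profit = (75.3 − 35)·161.2 = 6496.36.

6496.36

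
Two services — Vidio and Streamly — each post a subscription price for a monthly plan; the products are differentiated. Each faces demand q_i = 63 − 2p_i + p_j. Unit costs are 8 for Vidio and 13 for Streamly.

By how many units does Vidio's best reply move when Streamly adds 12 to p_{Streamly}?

3

Vidio's profit: π = (p_{Vidio} − 8)(63 − 2p_{Vidio} + p_{Streamly}).
∂π/∂p_{Vidio} = 79 − 4p_{Vidio} + p_{Streamly} = 0 ⇒ p_{Vidio} = 19.75 + 0.25p_{Streamly}.
The reaction-function slope is 0.25, so a 12-unit rise in p_{Streamly} moves p_{Vidio} by 0.25 × 12 = 3. Vidio's best response rises — the actions are strategic complements.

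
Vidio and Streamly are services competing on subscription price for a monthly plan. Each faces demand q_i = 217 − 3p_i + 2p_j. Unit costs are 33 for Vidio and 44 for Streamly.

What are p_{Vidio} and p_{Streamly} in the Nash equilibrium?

Vidio's profit: π = (p_{Vidio} − 33)(217 − 3p_{Vidio} + 2p_{Streamly}).
∂π/∂p_{Vidio} = 316 − 6p_{Vidio} + 2p_{Streamly} = 0 ⇒ p_{Vidio} = 158/3 + (1/3)p_{Streamly}.
Similarly p_{Streamly} = 349/6 + (1/3)p_{Vidio}.
Solving the two reaction functions simultaneously: (1 − (1/3)(1/3))p_{Vidio} = 158/3 + (1/3)·(349/6), so (8/9)p_{Vidio} = 1297/18 and p_{Vidio} = 81.0625.
Then p_{Streamly} = 349/6 + (1/3)·81.0625 = 85.1875.

81.0625, 85.1875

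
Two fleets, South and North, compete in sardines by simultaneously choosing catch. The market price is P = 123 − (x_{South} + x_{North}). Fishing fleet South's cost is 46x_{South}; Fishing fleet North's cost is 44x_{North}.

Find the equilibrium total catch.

Fishing fleet South's profit: π = x_{South}(123 − (x_{South} + x_{North})) − 46x_{South}.
∂π/∂x_{South} = 77 − 2x_{South} − x_{North} = 0, so x_{South} = 38.5 − 0.5x_{North}.
By the same steps for North: x_{North} = 39.5 − 0.5x_{South}.
Substituting the second reaction function into the first: x_{South} = 38.5 − 0.5(39.5 − 0.5x_{South}), which gives 0.75x_{South} = 18.75 ⇒ x_{South} = 25.
Then x_{North} = 39.5 − 0.5·25 = 27.
Total catch: 25 + 27 = 52.

52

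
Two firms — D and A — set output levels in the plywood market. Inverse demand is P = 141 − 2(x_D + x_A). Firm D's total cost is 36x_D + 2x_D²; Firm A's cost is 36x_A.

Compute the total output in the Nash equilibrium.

Firm D's profit: π = x_D(141 − 2(x_D + x_A)) − 36x_D − 2x_D².
∂π/∂x_D = 105 − 8x_D − 2x_A = 0, so x_D = 13.125 − 0.25x_A.
For A: ∂π/∂x_A = 105 − 4x_A − 2x_D = 0 ⇒ x_A = 26.25 − 0.5x_D.
Substituting the second reaction function into the first: x_D = 13.125 − 0.25(26.25 − 0.5x_D), which gives 0.875x_D = 6.5625 ⇒ x_D = 7.5.
Then x_A = 26.25 − 0.5·7.5 = 22.5.
Total output: 7.5 + 22.5 = 30.

30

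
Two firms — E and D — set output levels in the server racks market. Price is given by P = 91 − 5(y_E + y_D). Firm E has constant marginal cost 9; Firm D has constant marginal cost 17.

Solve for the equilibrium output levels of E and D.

6, 4.4

Firm E's profit: π = y_E(91 − 5(y_E + y_D)) − 9y_E.
∂π/∂y_E = 82 − 10y_E − 5y_D = 0, so y_E = 8.2 − 0.5y_D.
By the same steps for D: y_D = 7.4 − 0.5y_E.
Substituting the second reaction function into the first: y_E = 8.2 − 0.5(7.4 − 0.5y_E), which gives 0.75y_E = 4.5 ⇒ y_E = 6.
Then y_D = 7.4 − 0.5·6 = 4.4.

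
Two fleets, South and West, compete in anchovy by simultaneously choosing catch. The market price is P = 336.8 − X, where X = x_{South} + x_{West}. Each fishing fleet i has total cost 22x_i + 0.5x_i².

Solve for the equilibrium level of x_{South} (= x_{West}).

Fishing fleet South's profit: π = x_{South}(336.8 − (x_{South} + x_{West})) − 22x_{South} − 0.5x_{South}².
∂π/∂x_{South} = 314.8 − 3x_{South} − x_{West} = 0, so x_{South} = 1574/15 − (1/3)x_{West}.
By symmetry x_{West} = x_{South}; substituting into the reaction function, (4/3)x_{South} = 1574/15 and x_{South} = 78.7.

78.7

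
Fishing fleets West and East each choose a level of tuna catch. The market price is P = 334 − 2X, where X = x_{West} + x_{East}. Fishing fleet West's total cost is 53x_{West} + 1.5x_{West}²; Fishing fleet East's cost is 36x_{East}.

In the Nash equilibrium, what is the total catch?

Fishing fleet West's profit: π = x_{West}(334 − 2(x_{West} + x_{East})) − 53x_{West} − 1.5x_{West}².
∂π/∂x_{West} = 281 − 7x_{West} − 2x_{East} = 0, so x_{West} = 281/7 − (2/7)x_{East}.
For East: ∂π/∂x_{East} = 298 − 4x_{East} − 2x_{West} = 0 ⇒ x_{East} = 74.5 − 0.5x_{West}.
Substituting the second reaction function into the first: x_{West} = 281/7 − (2/7)(74.5 − 0.5x_{West}), which gives (6/7)x_{West} = 132/7 ⇒ x_{West} = 22.
Then x_{East} = 74.5 − 0.5·22 = 63.5.
Total catch: 22 + 63.5 = 85.5.

85.5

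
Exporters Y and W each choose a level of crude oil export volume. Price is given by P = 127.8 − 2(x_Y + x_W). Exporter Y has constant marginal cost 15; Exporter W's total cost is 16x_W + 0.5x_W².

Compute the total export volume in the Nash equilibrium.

35.125

Exporter Y's profit: π = x_Y(127.8 − 2(x_Y + x_W)) − 15x_Y.
∂π/∂x_Y = 112.8 − 4x_Y − 2x_W = 0, so x_Y = 28.2 − 0.5x_W.
For W: ∂π/∂x_W = 111.8 − 5x_W − 2x_Y = 0 ⇒ x_W = 22.36 − 0.4x_Y.
Substituting the second reaction function into the first: x_Y = 28.2 − 0.5(22.36 − 0.4x_Y), which gives 0.8x_Y = 17.02 ⇒ x_Y = 21.275.
Then x_W = 22.36 − 0.4·21.275 = 13.85.
Total export volume: 21.275 + 13.85 = 35.125.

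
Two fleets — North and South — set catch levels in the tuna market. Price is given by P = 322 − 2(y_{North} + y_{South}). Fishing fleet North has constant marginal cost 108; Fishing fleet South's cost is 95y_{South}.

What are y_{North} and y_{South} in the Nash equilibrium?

33.5, 40

Fishing fleet North's profit: π = y_{North}(322 − 2(y_{North} + y_{South})) − 108y_{North}.
∂π/∂y_{North} = 214 − 4y_{North} − 2y_{South} = 0, so y_{North} = 53.5 − 0.5y_{South}.
By the same steps for South: y_{South} = 56.75 − 0.5y_{North}.
Solving the two reaction functions simultaneously: (1 − (−0.5)(−0.5))y_{North} = 53.5 − 0.5·56.75, so 0.75y_{North} = 25.125 and y_{North} = 33.5.
Then y_{South} = 56.75 − 0.5·33.5 = 40.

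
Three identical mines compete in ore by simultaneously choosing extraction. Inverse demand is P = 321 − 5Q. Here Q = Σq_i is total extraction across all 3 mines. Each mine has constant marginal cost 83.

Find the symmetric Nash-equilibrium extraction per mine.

A representative mine's profit is π_i = q_i(321 − 5Q) − 83q_i, with Q = q_i + Σ_{j≠i} q_j.
First-order condition: 238 − 10q_i − 5Σ_{j≠i} q_j = 0.
Imposing symmetry (q_j = q for all j) turns Σ_{j≠i} q_j into 2q, so 238 = 20q and q = 11.9.

11.9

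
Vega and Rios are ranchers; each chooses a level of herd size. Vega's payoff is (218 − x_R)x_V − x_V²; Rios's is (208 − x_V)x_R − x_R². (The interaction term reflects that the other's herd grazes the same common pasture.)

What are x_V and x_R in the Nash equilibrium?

Expanding Vega's payoff: 218x_V − x_Rx_V − x_V².
∂π/∂x_V = 218 − x_R − 2x_V = 0, so x_V = 109 − 0.5x_R.
Likewise for Rios: x_R = 104 − 0.5x_V.
Substituting the second reaction function into the first: x_V = 109 − 0.5(104 − 0.5x_V), which gives 0.75x_V = 57 ⇒ x_V = 76.
Then x_R = 104 − 0.5·76 = 66.

76, 66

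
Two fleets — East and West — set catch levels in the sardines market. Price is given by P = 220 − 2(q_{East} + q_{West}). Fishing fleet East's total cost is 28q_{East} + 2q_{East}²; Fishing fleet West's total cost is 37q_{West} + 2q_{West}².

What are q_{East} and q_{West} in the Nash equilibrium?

Fishing fleet East's profit: π = q_{East}(220 − 2(q_{East} + q_{West})) − 28q_{East} − 2q_{East}².
∂π/∂q_{East} = 192 − 8q_{East} − 2q_{West} = 0, so q_{East} = 24 − 0.25q_{West}.
By the same steps for West: q_{West} = 22.875 − 0.25q_{East}.
Solving the two reaction functions simultaneously: (1 − (−0.25)(−0.25))q_{East} = 24 − 0.25·22.875, so 0.9375q_{East} = 585/32 and q_{East} = 19.5.
Then q_{West} = 22.875 − 0.25·19.5 = 18.

19.5, 18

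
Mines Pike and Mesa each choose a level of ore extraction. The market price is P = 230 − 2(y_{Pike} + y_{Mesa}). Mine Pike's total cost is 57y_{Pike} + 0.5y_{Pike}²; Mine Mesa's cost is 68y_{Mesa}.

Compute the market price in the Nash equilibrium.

126

Mine Pike's profit: π = y_{Pike}(230 − 2(y_{Pike} + y_{Mesa})) − 57y_{Pike} − 0.5y_{Pike}².
∂π/∂y_{Pike} = 173 − 5y_{Pike} − 2y_{Mesa} = 0, so y_{Pike} = 34.6 − 0.4y_{Mesa}.
For Mesa: ∂π/∂y_{Mesa} = 162 − 4y_{Mesa} − 2y_{Pike} = 0 ⇒ y_{Mesa} = 40.5 − 0.5y_{Pike}.
Substituting the second reaction function into the first: y_{Pike} = 34.6 − 0.4(40.5 − 0.5y_{Pike}), which gives 0.8y_{Pike} = 18.4 ⇒ y_{Pike} = 23.
Then y_{Mesa} = 40.5 − 0.5·23 = 29.
Equilibrium price: P = 230 − 2·52 = 126.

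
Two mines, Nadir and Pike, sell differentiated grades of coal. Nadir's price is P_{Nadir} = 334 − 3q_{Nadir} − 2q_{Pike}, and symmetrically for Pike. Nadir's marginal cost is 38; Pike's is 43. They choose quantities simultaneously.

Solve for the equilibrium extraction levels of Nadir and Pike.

37.3125, 36.0625

Mine Nadir's profit: π = q_{Nadir}(334 − 3q_{Nadir} − 2q_{Pike}) − 38q_{Nadir}.
∂π/∂q_{Nadir} = 296 − 6q_{Nadir} − 2q_{Pike} = 0 ⇒ q_{Nadir} = 148/3 − (1/3)q_{Pike}.
Similarly q_{Pike} = 48.5 − (1/3)q_{Nadir}.
Plugging q_{Pike} into Nadir's best response: q_{Nadir} = 148/3 − (1/3)(48.5 − (1/3)q_{Nadir}) ⇒ (8/9)q_{Nadir} = 199/6, so q_{Nadir} = 37.3125.
Then q_{Pike} = 48.5 − (1/3)·37.3125 = 36.0625.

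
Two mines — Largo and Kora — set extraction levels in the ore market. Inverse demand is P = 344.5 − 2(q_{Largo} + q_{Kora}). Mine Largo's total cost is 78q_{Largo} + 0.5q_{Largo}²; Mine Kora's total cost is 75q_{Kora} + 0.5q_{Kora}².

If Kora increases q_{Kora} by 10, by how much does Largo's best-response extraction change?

-4

Mine Largo's profit: π = q_{Largo}(344.5 − 2(q_{Largo} + q_{Kora})) − 78q_{Largo} − 0.5q_{Largo}².
∂π/∂q_{Largo} = 266.5 − 5q_{Largo} − 2q_{Kora} = 0, so q_{Largo} = 53.3 − 0.4q_{Kora}.
The reaction-function slope is −0.4, so a 10-unit rise in q_{Kora} moves q_{Largo} by −0.4 × 10 = −4. Largo's best response falls — the actions are strategic substitutes.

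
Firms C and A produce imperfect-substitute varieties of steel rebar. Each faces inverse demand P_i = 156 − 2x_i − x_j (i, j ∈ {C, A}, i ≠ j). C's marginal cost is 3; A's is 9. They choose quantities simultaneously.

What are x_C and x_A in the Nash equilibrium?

31, 29

Firm C's profit: π = x_C(156 − 2x_C − x_A) − 3x_C.
∂π/∂x_C = 153 − 4x_C − x_A = 0 ⇒ x_C = 38.25 − 0.25x_A.
Similarly x_A = 36.75 − 0.25x_C.
Solving the two reaction functions simultaneously: (1 − (−0.25)(−0.25))x_C = 38.25 − 0.25·36.75, so 0.9375x_C = 29.0625 and x_C = 31.
Then x_A = 36.75 − 0.25·31 = 29.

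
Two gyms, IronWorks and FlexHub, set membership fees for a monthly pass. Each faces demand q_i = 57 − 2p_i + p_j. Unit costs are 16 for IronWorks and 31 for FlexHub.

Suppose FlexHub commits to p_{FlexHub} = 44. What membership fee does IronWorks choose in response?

IronWorks's profit: π = (p_{IronWorks} − 16)(57 − 2p_{IronWorks} + p_{FlexHub}).
∂π/∂p_{IronWorks} = 89 − 4p_{IronWorks} + p_{FlexHub} = 0 ⇒ p_{IronWorks} = 22.25 + 0.25p_{FlexHub}.
At p_{FlexHub} = 44: p_{IronWorks} = 22.25 + 0.25·44 = 33.25.

33.25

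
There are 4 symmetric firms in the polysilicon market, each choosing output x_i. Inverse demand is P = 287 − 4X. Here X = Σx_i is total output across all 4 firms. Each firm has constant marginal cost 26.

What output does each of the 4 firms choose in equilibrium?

13.05

A representative firm's profit is π_i = x_i(287 − 4X) − 26x_i, with X = x_i + Σ_{j≠i} x_j.
First-order condition: 261 − 8x_i − 4Σ_{j≠i} x_j = 0.
With identical firms, set every x_j = x: then 261 − 8x − 12x = 0, i.e. x = 261/20 = 13.05.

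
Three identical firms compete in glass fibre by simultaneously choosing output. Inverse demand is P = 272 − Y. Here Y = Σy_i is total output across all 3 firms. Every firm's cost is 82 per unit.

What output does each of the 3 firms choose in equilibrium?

A representative firm's profit is π_i = y_i(272 − Y) − 82y_i, with Y = y_i + Σ_{j≠i} y_j.
First-order condition: 190 − 2y_i − Σ_{j≠i} y_j = 0.
In a symmetric equilibrium every firm chooses the same y, so Σ_{j≠i} y_j = 2y. The condition becomes 190 − 4y = 0, giving y = 190/4 = 47.5.

47.5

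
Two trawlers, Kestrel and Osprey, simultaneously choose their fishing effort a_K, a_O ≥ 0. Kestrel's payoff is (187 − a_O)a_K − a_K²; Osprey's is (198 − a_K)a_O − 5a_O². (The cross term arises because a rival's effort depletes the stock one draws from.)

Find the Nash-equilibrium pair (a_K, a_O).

Expanding Kestrel's payoff: 187a_K − a_Oa_K − a_K².
∂π/∂a_K = 187 − a_O − 2a_K = 0, so a_K = 93.5 − 0.5a_O.
Likewise for Osprey: a_O = 19.8 − 0.1a_K.
Substituting the second reaction function into the first: a_K = 93.5 − 0.5(19.8 − 0.1a_K), which gives 0.95a_K = 83.6 ⇒ a_K = 88.
Then a_O = 19.8 − 0.1·88 = 11.

88, 11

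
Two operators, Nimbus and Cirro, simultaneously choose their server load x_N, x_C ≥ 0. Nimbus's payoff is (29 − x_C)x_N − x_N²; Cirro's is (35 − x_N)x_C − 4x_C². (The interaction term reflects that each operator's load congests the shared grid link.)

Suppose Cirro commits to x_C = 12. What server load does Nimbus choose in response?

8.5

Expanding Nimbus's payoff: 29x_N − x_Cx_N − x_N².
∂π/∂x_N = 29 − x_C − 2x_N = 0, so x_N = 14.5 − 0.5x_C.
At x_C = 12: x_N = 14.5 − 0.5·12 = 8.5.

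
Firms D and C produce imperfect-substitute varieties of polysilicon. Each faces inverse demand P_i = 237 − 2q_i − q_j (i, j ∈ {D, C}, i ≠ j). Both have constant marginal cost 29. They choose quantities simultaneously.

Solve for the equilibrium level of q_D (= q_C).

41.6

Firm D's profit: π = q_D(237 − 2q_D − q_C) − 29q_D.
∂π/∂q_D = 208 − 4q_D − q_C = 0 ⇒ q_D = 52 − 0.25q_C.
By symmetry q_C = q_D; substituting into the reaction function, 1.25q_D = 52 and q_D = 41.6.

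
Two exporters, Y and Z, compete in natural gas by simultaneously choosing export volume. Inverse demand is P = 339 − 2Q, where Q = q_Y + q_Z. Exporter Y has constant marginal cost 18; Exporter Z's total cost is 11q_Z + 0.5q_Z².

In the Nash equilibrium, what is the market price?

136.625

Exporter Y's profit: π = q_Y(339 − 2(q_Y + q_Z)) − 18q_Y.
∂π/∂q_Y = 321 − 4q_Y − 2q_Z = 0, so q_Y = 80.25 − 0.5q_Z.
For Z: ∂π/∂q_Z = 328 − 5q_Z − 2q_Y = 0 ⇒ q_Z = 65.6 − 0.4q_Y.
Plugging q_Z into Y's best response: q_Y = 80.25 − 0.5(65.6 − 0.4q_Y) ⇒ 0.8q_Y = 47.45, so q_Y = 59.3125.
Then q_Z = 65.6 − 0.4·59.3125 = 41.875.
Equilibrium price: P = 339 − 2·101.1875 = 136.625.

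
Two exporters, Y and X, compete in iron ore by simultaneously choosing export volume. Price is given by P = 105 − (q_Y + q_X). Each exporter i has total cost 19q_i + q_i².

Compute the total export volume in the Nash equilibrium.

Exporter Y's profit: π = q_Y(105 − (q_Y + q_X)) − 19q_Y − q_Y².
∂π/∂q_Y = 86 − 4q_Y − q_X = 0, so q_Y = 21.5 − 0.25q_X.
By symmetry q_X = q_Y; substituting into the reaction function, 1.25q_Y = 21.5 and q_Y = 17.2.
Total export volume: 17.2 + 17.2 = 34.4.

34.4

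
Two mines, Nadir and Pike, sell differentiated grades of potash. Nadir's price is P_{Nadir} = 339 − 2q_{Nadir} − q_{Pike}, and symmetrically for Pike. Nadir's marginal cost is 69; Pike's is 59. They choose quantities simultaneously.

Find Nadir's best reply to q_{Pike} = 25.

61.25

Mine Nadir's profit: π = q_{Nadir}(339 − 2q_{Nadir} − q_{Pike}) − 69q_{Nadir}.
∂π/∂q_{Nadir} = 270 − 4q_{Nadir} − q_{Pike} = 0 ⇒ q_{Nadir} = 67.5 − 0.25q_{Pike}.
At q_{Pike} = 25: q_{Nadir} = 67.5 − 0.25·25 = 61.25.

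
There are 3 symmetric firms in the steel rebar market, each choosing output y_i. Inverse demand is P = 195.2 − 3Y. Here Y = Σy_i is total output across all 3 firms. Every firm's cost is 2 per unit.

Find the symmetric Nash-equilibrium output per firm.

16.1

A representative firm's profit is π_i = y_i(195.2 − 3Y) − 2y_i, with Y = y_i + Σ_{j≠i} y_j.
First-order condition: 193.2 − 6y_i − 3Σ_{j≠i} y_j = 0.
Imposing symmetry (y_j = y for all j) turns Σ_{j≠i} y_j into 2y, so 193.2 = 12y and y = 16.1.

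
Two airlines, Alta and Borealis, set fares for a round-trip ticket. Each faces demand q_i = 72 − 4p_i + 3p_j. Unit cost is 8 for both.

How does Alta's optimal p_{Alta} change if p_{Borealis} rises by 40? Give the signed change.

15

Alta's profit: π = (p_{Alta} − 8)(72 − 4p_{Alta} + 3p_{Borealis}).
∂π/∂p_{Alta} = 104 − 8p_{Alta} + 3p_{Borealis} = 0 ⇒ p_{Alta} = 13 + 0.375p_{Borealis}.
The reaction-function slope is 0.375, so a 40-unit rise in p_{Borealis} moves p_{Alta} by 0.375 × 40 = 15. Alta's best response rises — the actions are strategic complements.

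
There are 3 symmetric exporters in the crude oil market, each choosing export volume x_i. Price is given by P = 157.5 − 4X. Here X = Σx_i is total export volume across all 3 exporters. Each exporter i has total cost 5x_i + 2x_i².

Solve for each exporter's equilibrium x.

A representative exporter's profit is π_i = x_i(157.5 − 4X) − 5x_i − 2x_i², with X = x_i + Σ_{j≠i} x_j.
First-order condition: 152.5 − 12x_i − 4Σ_{j≠i} x_j = 0.
In a symmetric equilibrium every exporter chooses the same x, so Σ_{j≠i} x_j = 2x. The condition becomes 152.5 − 20x = 0, giving x = 152.5/20 = 7.625.

7.625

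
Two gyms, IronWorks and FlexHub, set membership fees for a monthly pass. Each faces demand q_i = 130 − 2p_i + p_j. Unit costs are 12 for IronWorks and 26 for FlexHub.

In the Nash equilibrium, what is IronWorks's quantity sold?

IronWorks's profit: π = (p_{IronWorks} − 12)(130 − 2p_{IronWorks} + p_{FlexHub}).
∂π/∂p_{IronWorks} = 154 − 4p_{IronWorks} + p_{FlexHub} = 0 ⇒ p_{IronWorks} = 38.5 + 0.25p_{FlexHub}.
Similarly p_{FlexHub} = 45.5 + 0.25p_{IronWorks}.
Substituting the second reaction function into the first: p_{IronWorks} = 38.5 + 0.25(45.5 + 0.25p_{IronWorks}), which gives 0.9375p_{IronWorks} = 49.875 ⇒ p_{IronWorks} = 53.2.
Then p_{FlexHub} = 45.5 + 0.25·53.2 = 58.8.
q_{IronWorks} = 130 − 2·53.2 + 58.8 = 82.4.

82.4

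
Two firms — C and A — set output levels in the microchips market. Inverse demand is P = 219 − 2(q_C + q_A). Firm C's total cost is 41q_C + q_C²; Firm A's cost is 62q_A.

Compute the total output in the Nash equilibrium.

Firm C's profit: π = q_C(219 − 2(q_C + q_A)) − 41q_C − q_C².
∂π/∂q_C = 178 − 6q_C − 2q_A = 0, so q_C = 89/3 − (1/3)q_A.
For A: ∂π/∂q_A = 157 − 4q_A − 2q_C = 0 ⇒ q_A = 39.25 − 0.5q_C.
Substituting the second reaction function into the first: q_C = 89/3 − (1/3)(39.25 − 0.5q_C), which gives (5/6)q_C = 199/12 ⇒ q_C = 19.9.
Then q_A = 39.25 − 0.5·19.9 = 29.3.
Total output: 19.9 + 29.3 = 49.2.

49.2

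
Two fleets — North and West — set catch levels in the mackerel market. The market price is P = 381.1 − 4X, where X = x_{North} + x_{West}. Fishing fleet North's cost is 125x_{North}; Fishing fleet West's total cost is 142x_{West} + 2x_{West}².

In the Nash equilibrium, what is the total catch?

Fishing fleet North's profit: π = x_{North}(381.1 − 4(x_{North} + x_{West})) − 125x_{North}.
∂π/∂x_{North} = 256.1 − 8x_{North} − 4x_{West} = 0, so x_{North} = 32.0125 − 0.5x_{West}.
For West: ∂π/∂x_{West} = 239.1 − 12x_{West} − 4x_{North} = 0 ⇒ x_{West} = 19.925 − (1/3)x_{North}.
Plugging x_{West} into North's best response: x_{North} = 32.0125 − 0.5(19.925 − (1/3)x_{North}) ⇒ (5/6)x_{North} = 22.05, so x_{North} = 26.46.
Then x_{West} = 19.925 − (1/3)·26.46 = 11.105.
Total catch: 26.46 + 11.105 = 37.565.

37.565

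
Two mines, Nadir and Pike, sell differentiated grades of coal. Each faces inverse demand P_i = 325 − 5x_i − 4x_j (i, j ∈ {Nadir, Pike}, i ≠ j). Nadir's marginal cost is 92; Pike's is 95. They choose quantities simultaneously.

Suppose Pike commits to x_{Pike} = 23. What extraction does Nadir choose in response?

Mine Nadir's profit: π = x_{Nadir}(325 − 5x_{Nadir} − 4x_{Pike}) − 92x_{Nadir}.
∂π/∂x_{Nadir} = 233 − 10x_{Nadir} − 4x_{Pike} = 0 ⇒ x_{Nadir} = 23.3 − 0.4x_{Pike}.
At x_{Pike} = 23: x_{Nadir} = 23.3 − 0.4·23 = 14.1.

14.1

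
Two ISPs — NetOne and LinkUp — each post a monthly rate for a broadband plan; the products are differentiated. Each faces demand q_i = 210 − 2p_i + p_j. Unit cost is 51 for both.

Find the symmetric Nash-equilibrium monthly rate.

NetOne's profit: π = (p_{NetOne} − 51)(210 − 2p_{NetOne} + p_{LinkUp}).
∂π/∂p_{NetOne} = 312 − 4p_{NetOne} + p_{LinkUp} = 0 ⇒ p_{NetOne} = 78 + 0.25p_{LinkUp}.
By symmetry p_{LinkUp} = p_{NetOne}; substituting into the reaction function, 0.75p_{NetOne} = 78 and p_{NetOne} = 104.

104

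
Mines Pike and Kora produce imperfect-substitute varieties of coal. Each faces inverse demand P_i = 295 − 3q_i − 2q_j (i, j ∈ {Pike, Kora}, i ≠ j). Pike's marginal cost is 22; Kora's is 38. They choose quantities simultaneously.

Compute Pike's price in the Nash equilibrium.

127.375

Mine Pike's profit: π = q_{Pike}(295 − 3q_{Pike} − 2q_{Kora}) − 22q_{Pike}.
∂π/∂q_{Pike} = 273 − 6q_{Pike} − 2q_{Kora} = 0 ⇒ q_{Pike} = 45.5 − (1/3)q_{Kora}.
Similarly q_{Kora} = 257/6 − (1/3)q_{Pike}.
Solving the two reaction functions simultaneously: (1 − (−1/3)(−1/3))q_{Pike} = 45.5 − (1/3)·(257/6), so (8/9)q_{Pike} = 281/9 and q_{Pike} = 35.125.
Then q_{Kora} = 257/6 − (1/3)·35.125 = 31.125.
P_{Pike} = 295 − 3·35.125 − 2·31.125 = 127.375.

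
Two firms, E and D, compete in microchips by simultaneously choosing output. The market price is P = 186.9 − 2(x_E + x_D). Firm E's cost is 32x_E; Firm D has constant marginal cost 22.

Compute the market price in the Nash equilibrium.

80.3

Firm E's profit: π = x_E(186.9 − 2(x_E + x_D)) − 32x_E.
∂π/∂x_E = 154.9 − 4x_E − 2x_D = 0, so x_E = 38.725 − 0.5x_D.
By the same steps for D: x_D = 41.225 − 0.5x_E.
Plugging x_D into E's best response: x_E = 38.725 − 0.5(41.225 − 0.5x_E) ⇒ 0.75x_E = 18.1125, so x_E = 24.15.
Then x_D = 41.225 − 0.5·24.15 = 29.15.
Equilibrium price: P = 186.9 − 2·53.3 = 80.3.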